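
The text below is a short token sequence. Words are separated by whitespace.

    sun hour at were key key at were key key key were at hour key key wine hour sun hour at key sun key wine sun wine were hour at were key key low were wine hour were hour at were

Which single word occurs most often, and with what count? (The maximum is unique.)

"key", 11 times

Unigram frequencies (highest first):
  key: 11
  were: 8
  hour: 7
  at: 6
  sun: 4
  wine: 4
  … (1 more, each ≤ 1)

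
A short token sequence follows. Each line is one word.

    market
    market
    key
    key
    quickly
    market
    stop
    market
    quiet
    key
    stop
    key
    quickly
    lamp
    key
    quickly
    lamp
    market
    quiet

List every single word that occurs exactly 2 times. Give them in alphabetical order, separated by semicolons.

Unigram counts meeting the condition (exactly 2 times):
  lamp: 2
  quiet: 2
  stop: 2

lamp; quiet; stop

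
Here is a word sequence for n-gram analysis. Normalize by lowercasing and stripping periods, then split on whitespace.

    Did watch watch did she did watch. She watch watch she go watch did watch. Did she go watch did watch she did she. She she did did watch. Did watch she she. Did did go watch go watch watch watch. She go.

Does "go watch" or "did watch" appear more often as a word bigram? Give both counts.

"did watch" (6 vs 4)

"go watch": 4 occurrences
"did watch": 6 occurrences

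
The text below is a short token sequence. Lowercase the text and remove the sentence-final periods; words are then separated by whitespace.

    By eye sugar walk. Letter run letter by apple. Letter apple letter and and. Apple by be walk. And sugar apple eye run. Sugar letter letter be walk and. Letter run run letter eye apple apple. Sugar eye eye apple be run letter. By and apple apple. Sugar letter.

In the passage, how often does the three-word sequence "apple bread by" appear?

0

Scanning the 47 overlapping trigram windows for "apple bread by":
  (none found)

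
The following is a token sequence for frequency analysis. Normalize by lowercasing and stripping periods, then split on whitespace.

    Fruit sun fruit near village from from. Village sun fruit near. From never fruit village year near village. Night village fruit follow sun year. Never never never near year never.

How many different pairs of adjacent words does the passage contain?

30 tokens → 29 bigram windows in total.
Repeated bigrams (each contributes count−1 duplicates):
  fruit near: 2
  near village: 2
  never never: 2
  sun fruit: 2
  year never: 2
5 duplicate windows → 29 − 5 = 24 distinct.

24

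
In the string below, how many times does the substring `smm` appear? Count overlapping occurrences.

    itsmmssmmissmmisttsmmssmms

Sliding a length-3 window over the 26 characters (24 positions):
  position 3–5: smm
  position 7–9: smm
  position 12–14: smm
  position 19–21: smm
  position 23–25: smm

5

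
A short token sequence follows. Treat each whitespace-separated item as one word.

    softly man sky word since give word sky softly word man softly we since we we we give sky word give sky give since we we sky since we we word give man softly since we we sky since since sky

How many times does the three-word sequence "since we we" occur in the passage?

Scanning the 39 overlapping trigram windows for "since we we":
  position 14–16: since we we
  position 24–26: since we we
  position 28–30: since we we
  position 35–37: since we we

4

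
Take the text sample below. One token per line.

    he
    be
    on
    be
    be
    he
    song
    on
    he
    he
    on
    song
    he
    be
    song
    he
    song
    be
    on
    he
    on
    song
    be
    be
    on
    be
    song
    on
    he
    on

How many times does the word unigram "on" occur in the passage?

Scanning the 30 tokens for "on":
  position 3: on
  position 8: on
  position 11: on
  position 19: on
  position 21: on
  position 25: on
  position 28: on
  position 30: on

8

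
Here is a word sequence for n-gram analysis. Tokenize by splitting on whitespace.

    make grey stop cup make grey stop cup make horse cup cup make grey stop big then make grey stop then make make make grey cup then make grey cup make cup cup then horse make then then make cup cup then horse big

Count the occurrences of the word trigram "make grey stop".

4

Scanning the 42 overlapping trigram windows for "make grey stop":
  position 1–3: make grey stop
  position 5–7: make grey stop
  position 13–15: make grey stop
  position 18–20: make grey stop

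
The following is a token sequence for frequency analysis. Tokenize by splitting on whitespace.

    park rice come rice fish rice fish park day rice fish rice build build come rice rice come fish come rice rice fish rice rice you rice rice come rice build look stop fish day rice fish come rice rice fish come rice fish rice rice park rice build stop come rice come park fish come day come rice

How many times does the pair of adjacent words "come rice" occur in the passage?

Scanning the 58 overlapping bigram windows for "come rice":
  position 3–4: come rice
  position 15–16: come rice
  position 20–21: come rice
  position 29–30: come rice
  position 38–39: come rice
  position 42–43: come rice
  position 51–52: come rice
  position 58–59: come rice

8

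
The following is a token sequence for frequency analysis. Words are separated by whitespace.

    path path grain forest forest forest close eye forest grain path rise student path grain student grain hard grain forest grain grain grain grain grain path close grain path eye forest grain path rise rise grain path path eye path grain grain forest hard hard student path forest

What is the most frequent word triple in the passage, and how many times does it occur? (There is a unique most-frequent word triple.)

Trigram frequencies (highest first):
  grain grain grain: 3
  eye forest grain: 2
  forest grain path: 2
  grain path rise: 2
  path path grain: 1
  path grain forest: 1
  … (35 more, each ≤ 1)

"grain grain grain", 3 times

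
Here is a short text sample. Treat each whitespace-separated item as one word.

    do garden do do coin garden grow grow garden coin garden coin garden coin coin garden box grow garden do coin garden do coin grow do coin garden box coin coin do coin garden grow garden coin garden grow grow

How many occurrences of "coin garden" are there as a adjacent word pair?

8

Scanning the 39 overlapping bigram windows for "coin garden":
  position 5–6: coin garden
  position 10–11: coin garden
  position 12–13: coin garden
  position 15–16: coin garden
  position 21–22: coin garden
  position 27–28: coin garden
  position 33–34: coin garden
  position 37–38: coin garden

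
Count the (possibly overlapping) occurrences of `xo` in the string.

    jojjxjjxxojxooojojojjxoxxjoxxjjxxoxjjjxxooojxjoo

5

Sliding a length-2 window over the 48 characters (47 positions):
  position 9–10: xo
  position 12–13: xo
  position 22–23: xo
  position 33–34: xo
  position 40–41: xo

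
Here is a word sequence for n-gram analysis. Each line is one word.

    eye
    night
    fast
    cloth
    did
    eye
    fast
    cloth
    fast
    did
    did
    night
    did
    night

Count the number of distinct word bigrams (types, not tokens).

11

14 tokens → 13 bigram windows in total.
Repeated bigrams (each contributes count−1 duplicates):
  did night: 2
  fast cloth: 2
2 duplicate windows → 13 − 2 = 11 distinct.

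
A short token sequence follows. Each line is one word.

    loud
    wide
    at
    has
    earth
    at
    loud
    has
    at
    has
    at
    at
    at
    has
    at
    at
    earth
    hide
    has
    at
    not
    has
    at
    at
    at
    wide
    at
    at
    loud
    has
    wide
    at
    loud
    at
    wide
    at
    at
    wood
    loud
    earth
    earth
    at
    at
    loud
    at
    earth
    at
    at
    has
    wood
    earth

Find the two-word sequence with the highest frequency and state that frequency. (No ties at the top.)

Bigram frequencies (highest first):
  at at: 9
  has at: 5
  wide at: 4
  at has: 4
  at loud: 4
  earth at: 3
  … (17 more, each ≤ 2)

"at at", 9 times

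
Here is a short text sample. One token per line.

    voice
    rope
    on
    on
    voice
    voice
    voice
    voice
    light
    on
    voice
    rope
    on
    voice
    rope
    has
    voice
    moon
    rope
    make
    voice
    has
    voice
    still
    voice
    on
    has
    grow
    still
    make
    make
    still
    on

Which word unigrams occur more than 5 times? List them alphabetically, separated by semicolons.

Unigram counts meeting the condition (more than 5 times):
  on: 6
  voice: 11

on; voice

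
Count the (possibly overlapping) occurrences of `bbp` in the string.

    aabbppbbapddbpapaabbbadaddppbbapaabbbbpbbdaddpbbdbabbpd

3

Sliding a length-3 window over the 55 characters (53 positions):
  position 3–5: bbp
  position 37–39: bbp
  position 52–54: bbp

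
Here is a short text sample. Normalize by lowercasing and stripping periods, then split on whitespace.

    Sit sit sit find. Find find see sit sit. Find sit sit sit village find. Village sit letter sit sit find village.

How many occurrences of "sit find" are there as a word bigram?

3

Scanning the 21 overlapping bigram windows for "sit find":
  position 3–4: sit find
  position 9–10: sit find
  position 20–21: sit find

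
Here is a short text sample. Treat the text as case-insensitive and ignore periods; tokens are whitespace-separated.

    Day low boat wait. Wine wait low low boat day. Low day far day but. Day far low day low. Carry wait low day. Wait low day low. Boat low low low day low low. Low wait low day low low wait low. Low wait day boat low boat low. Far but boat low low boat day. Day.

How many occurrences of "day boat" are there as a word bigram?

Scanning the 57 overlapping bigram windows for "day boat":
  position 46–47: day boat

1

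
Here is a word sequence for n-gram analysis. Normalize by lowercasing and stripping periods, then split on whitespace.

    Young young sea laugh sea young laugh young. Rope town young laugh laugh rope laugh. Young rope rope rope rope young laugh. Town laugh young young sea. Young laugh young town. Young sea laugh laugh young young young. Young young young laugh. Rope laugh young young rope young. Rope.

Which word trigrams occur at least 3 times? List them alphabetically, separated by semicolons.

laugh young young; young young young

Trigram counts meeting the condition (at least 3 times):
  laugh young young: 3
  young young young: 4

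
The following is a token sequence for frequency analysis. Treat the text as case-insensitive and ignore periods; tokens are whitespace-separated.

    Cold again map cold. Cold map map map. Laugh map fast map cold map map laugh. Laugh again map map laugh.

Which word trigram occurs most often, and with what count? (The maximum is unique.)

Trigram frequencies (highest first):
  map map laugh: 3
  cold map map: 2
  cold again map: 1
  again map cold: 1
  map cold cold: 1
  cold cold map: 1
  … (10 more, each ≤ 1)

"map map laugh", 3 times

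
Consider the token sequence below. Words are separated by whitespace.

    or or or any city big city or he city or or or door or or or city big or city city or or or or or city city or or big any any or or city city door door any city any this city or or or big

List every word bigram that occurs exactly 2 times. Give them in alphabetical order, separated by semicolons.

any city; city big; or big

Bigram counts meeting the condition (exactly 2 times):
  any city: 2
  city big: 2
  or big: 2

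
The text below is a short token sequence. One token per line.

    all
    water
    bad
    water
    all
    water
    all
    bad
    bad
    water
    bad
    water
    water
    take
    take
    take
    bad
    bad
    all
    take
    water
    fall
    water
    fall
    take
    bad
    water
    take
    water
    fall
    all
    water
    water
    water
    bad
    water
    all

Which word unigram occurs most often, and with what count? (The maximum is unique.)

Unigram frequencies (highest first):
  water: 14
  bad: 8
  all: 6
  take: 6
  fall: 3

"water", 14 times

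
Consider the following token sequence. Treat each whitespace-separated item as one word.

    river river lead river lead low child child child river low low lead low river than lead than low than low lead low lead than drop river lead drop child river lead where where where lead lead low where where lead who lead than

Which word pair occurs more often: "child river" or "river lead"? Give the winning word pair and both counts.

"river lead" (4 vs 2)

"child river": 2 occurrences
"river lead": 4 occurrences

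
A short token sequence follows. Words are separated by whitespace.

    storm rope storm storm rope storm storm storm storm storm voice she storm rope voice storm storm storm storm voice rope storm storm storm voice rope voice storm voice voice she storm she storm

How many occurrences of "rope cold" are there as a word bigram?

Scanning the 33 overlapping bigram windows for "rope cold":
  (none found)

0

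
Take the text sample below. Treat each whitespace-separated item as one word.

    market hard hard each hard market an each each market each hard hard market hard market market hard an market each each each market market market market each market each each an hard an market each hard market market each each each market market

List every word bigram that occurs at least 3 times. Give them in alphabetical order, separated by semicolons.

Bigram counts meeting the condition (at least 3 times):
  each each: 6
  each hard: 3
  each market: 4
  hard market: 4
  market each: 6
  market hard: 3
  market market: 6

each each; each hard; each market; hard market; market each; market hard; market market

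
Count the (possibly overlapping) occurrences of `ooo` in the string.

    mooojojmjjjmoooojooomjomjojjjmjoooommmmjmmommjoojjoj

Sliding a length-3 window over the 52 characters (50 positions):
  position 2–4: ooo
  position 13–15: ooo
  position 14–16: ooo
  position 18–20: ooo
  position 32–34: ooo
  position 33–35: ooo

6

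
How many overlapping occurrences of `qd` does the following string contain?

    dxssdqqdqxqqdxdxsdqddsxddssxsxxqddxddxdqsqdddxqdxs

Sliding a length-2 window over the 50 characters (49 positions):
  position 7–8: qd
  position 12–13: qd
  position 19–20: qd
  position 32–33: qd
  position 42–43: qd
  position 47–48: qd

6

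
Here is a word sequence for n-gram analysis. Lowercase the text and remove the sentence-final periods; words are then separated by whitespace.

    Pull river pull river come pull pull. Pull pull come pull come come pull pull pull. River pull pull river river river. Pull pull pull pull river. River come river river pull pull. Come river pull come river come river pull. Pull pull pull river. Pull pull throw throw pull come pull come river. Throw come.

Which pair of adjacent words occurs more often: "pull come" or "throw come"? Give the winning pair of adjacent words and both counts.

"pull come" (6 vs 1)

"pull come": 6 occurrences
"throw come": 1 occurrence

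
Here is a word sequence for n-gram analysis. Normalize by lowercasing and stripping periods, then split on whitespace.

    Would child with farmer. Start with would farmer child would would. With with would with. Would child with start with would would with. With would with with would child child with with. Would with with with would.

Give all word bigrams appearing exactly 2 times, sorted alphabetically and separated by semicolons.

Bigram counts meeting the condition (exactly 2 times):
  start with: 2
  would would: 2

start with; would would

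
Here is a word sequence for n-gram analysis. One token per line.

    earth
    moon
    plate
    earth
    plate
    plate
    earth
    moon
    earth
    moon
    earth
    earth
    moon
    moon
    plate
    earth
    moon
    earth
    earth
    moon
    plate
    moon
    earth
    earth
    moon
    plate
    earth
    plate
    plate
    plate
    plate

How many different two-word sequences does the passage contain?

31 tokens → 30 bigram windows in total.
Repeated bigrams (each contributes count−1 duplicates):
  earth moon: 7
  moon earth: 4
  moon plate: 4
  plate earth: 4
  plate plate: 4
  earth earth: 3
  earth plate: 2
21 duplicate windows → 30 − 21 = 9 distinct.

9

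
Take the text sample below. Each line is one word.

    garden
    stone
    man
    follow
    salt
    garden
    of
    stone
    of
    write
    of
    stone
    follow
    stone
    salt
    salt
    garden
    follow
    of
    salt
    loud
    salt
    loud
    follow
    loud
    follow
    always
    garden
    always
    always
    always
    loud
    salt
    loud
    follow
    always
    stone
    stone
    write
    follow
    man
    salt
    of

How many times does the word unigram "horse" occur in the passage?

0

Scanning the 43 tokens for "horse":
  (none found)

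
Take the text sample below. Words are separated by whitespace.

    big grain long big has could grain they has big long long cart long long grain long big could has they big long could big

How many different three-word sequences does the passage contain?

25 tokens → 23 trigram windows in total.
Repeated trigrams (each contributes count−1 duplicates):
  grain long big: 2
1 duplicate windows → 23 − 1 = 22 distinct.

22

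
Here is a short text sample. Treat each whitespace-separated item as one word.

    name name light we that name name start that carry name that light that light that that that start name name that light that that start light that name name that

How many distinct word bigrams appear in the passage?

16

31 tokens → 30 bigram windows in total.
Repeated bigrams (each contributes count−1 duplicates):
  light that: 4
  name name: 4
  name that: 3
  that light: 3
  that that: 3
  that name: 2
  that start: 2
14 duplicate windows → 30 − 14 = 16 distinct.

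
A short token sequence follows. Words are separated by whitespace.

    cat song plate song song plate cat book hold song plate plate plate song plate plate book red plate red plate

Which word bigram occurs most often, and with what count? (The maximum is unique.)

Bigram frequencies (highest first):
  song plate: 4
  plate plate: 3
  plate song: 2
  red plate: 2
  cat song: 1
  song song: 1
  … (7 more, each ≤ 1)

"song plate", 4 times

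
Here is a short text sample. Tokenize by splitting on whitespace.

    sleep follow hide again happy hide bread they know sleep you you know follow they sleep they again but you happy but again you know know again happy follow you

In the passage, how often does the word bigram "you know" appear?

2

Scanning the 29 overlapping bigram windows for "you know":
  position 12–13: you know
  position 24–25: you know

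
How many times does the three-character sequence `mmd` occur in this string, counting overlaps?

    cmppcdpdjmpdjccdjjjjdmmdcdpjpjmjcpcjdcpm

1

Sliding a length-3 window over the 40 characters (38 positions):
  position 22–24: mmd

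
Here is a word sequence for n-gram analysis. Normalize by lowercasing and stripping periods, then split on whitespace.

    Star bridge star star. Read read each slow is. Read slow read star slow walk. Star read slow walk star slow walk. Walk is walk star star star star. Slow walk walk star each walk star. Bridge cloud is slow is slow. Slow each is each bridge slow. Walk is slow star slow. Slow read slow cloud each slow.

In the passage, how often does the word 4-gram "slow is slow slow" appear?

Scanning the 56 overlapping 4-gram windows for "slow is slow slow":
  position 40–43: slow is slow slow

1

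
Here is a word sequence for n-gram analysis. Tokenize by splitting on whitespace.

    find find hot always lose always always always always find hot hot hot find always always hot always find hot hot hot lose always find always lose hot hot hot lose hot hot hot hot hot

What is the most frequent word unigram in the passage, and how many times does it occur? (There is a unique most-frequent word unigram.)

Unigram frequencies (highest first):
  hot: 16
  always: 10
  find: 6
  lose: 4

"hot", 16 times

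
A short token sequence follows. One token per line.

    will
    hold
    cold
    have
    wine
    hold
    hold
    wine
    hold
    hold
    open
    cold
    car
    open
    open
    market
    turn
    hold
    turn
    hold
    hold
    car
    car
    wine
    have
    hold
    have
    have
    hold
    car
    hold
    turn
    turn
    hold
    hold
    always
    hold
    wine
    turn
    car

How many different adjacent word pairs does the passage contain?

40 tokens → 39 bigram windows in total.
Repeated bigrams (each contributes count−1 duplicates):
  hold hold: 4
  turn hold: 3
  have hold: 2
  hold car: 2
  hold turn: 2
  hold wine: 2
  wine hold: 2
10 duplicate windows → 39 − 10 = 29 distinct.

29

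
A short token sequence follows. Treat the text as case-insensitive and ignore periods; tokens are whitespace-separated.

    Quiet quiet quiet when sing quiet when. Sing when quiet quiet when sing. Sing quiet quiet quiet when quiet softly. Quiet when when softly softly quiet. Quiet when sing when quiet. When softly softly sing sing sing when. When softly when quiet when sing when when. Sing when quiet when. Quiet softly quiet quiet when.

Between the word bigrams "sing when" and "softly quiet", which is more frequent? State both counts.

"sing when" (5 vs 3)

"sing when": 5 occurrences
"softly quiet": 3 occurrences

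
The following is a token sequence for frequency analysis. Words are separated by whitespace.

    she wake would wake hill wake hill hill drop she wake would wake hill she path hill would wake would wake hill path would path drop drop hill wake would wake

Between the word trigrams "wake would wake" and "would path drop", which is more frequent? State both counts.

"wake would wake" (4 vs 1)

"wake would wake": 4 occurrences
"would path drop": 1 occurrence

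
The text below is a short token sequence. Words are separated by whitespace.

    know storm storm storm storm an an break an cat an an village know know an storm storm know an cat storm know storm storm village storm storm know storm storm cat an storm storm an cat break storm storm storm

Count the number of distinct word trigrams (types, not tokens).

41 tokens → 39 trigram windows in total.
Repeated trigrams (each contributes count−1 duplicates):
  know storm storm: 3
  storm storm storm: 3
  an storm storm: 2
  storm know storm: 2
  storm storm an: 2
  storm storm know: 2
8 duplicate windows → 39 − 8 = 31 distinct.

31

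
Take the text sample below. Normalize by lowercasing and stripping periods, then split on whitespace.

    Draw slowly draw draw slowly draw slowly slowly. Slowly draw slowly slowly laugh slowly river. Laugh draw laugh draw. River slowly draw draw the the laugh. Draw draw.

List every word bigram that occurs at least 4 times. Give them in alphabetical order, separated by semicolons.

Bigram counts meeting the condition (at least 4 times):
  draw slowly: 4
  slowly draw: 4

draw slowly; slowly draw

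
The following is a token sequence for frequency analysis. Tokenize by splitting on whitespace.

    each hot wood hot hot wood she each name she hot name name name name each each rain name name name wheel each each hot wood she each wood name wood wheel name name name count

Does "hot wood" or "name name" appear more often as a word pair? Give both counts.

"name name" (7 vs 3)

"hot wood": 3 occurrences
"name name": 7 occurrences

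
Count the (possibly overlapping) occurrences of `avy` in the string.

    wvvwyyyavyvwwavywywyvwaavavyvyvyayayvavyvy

Sliding a length-3 window over the 42 characters (40 positions):
  position 8–10: avy
  position 14–16: avy
  position 26–28: avy
  position 38–40: avy

4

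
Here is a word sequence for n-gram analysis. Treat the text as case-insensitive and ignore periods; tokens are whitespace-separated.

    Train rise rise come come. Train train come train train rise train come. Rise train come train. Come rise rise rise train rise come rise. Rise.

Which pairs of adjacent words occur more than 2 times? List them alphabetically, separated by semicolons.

come rise; come train; rise rise; rise train; train come; train rise

Bigram counts meeting the condition (more than 2 times):
  come rise: 3
  come train: 3
  rise rise: 4
  rise train: 3
  train come: 4
  train rise: 3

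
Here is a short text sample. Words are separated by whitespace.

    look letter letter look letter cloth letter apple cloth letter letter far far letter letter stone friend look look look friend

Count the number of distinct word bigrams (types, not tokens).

15

21 tokens → 20 bigram windows in total.
Repeated bigrams (each contributes count−1 duplicates):
  letter letter: 3
  cloth letter: 2
  look letter: 2
  look look: 2
5 duplicate windows → 20 − 5 = 15 distinct.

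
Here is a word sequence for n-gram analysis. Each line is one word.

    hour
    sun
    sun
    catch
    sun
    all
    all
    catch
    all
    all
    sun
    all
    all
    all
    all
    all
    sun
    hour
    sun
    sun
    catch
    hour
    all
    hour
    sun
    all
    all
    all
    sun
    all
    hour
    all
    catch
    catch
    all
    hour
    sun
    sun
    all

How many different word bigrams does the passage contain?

14

39 tokens → 38 bigram windows in total.
Repeated bigrams (each contributes count−1 duplicates):
  all all: 8
  sun all: 5
  hour sun: 4
  all hour: 3
  all sun: 3
  sun sun: 3
  all catch: 2
  catch all: 2
  … (2 more repeated)
24 duplicate windows → 38 − 24 = 14 distinct.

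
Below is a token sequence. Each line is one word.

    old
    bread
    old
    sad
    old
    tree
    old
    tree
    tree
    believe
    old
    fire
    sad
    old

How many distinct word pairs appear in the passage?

14 tokens → 13 bigram windows in total.
Repeated bigrams (each contributes count−1 duplicates):
  old tree: 2
  sad old: 2
2 duplicate windows → 13 − 2 = 11 distinct.

11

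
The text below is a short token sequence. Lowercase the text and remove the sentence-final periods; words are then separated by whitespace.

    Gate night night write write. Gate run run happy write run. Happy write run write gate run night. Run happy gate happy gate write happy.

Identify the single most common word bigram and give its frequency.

"run happy", 3 times

Bigram frequencies (highest first):
  run happy: 3
  write gate: 2
  gate run: 2
  happy write: 2
  write run: 2
  happy gate: 2
  … (11 more, each ≤ 1)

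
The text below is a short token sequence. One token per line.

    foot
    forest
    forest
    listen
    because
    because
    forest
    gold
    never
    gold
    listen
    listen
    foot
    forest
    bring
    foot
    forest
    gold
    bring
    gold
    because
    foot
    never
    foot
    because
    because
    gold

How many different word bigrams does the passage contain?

27 tokens → 26 bigram windows in total.
Repeated bigrams (each contributes count−1 duplicates):
  foot forest: 3
  because because: 2
  forest gold: 2
4 duplicate windows → 26 − 4 = 22 distinct.

22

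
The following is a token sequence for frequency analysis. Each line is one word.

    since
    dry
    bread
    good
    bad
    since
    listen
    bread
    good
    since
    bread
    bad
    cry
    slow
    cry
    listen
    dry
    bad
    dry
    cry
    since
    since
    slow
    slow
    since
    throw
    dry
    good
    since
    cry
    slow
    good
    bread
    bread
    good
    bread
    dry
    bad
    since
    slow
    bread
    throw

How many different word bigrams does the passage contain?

33

42 tokens → 41 bigram windows in total.
Repeated bigrams (each contributes count−1 duplicates):
  bread good: 3
  bad since: 2
  cry slow: 2
  dry bad: 2
  good bread: 2
  good since: 2
  since slow: 2
8 duplicate windows → 41 − 8 = 33 distinct.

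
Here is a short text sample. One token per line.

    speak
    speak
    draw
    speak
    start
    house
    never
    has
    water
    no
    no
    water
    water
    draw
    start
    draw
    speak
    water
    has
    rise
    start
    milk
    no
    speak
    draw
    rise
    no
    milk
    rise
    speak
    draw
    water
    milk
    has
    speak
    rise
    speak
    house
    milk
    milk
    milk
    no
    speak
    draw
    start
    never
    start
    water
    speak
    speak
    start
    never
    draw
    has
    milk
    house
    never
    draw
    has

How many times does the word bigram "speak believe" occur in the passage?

0

Scanning the 58 overlapping bigram windows for "speak believe":
  (none found)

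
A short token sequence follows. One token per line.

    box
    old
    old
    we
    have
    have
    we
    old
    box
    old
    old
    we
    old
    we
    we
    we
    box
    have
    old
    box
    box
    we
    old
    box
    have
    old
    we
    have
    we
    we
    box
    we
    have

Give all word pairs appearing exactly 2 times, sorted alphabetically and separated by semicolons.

Bigram counts meeting the condition (exactly 2 times):
  box have: 2
  box old: 2
  box we: 2
  have old: 2
  have we: 2
  old old: 2
  we box: 2

box have; box old; box we; have old; have we; old old; we box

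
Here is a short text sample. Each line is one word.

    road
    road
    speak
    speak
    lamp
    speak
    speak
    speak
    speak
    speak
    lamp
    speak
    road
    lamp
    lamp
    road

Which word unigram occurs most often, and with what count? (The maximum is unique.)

Unigram frequencies (highest first):
  speak: 8
  road: 4
  lamp: 4

"speak", 8 times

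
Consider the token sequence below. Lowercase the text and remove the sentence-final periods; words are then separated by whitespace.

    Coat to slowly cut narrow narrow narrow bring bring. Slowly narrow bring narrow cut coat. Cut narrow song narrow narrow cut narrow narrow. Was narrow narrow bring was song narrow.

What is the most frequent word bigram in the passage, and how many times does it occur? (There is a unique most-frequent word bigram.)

"narrow narrow", 5 times

Bigram frequencies (highest first):
  narrow narrow: 5
  cut narrow: 3
  narrow bring: 3
  narrow cut: 2
  song narrow: 2
  coat to: 1
  … (13 more, each ≤ 1)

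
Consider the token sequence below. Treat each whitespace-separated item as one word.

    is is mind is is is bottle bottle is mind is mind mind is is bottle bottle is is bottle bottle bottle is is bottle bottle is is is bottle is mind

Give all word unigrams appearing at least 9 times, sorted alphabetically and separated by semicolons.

Unigram counts meeting the condition (at least 9 times):
  bottle: 10
  is: 17

bottle; is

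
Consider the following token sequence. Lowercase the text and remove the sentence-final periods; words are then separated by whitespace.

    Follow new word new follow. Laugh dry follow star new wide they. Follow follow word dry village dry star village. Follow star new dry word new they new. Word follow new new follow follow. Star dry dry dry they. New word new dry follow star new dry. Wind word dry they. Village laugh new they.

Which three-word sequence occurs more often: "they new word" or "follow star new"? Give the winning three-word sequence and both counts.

"they new word": 2 occurrences
"follow star new": 3 occurrences

"follow star new" (3 vs 2)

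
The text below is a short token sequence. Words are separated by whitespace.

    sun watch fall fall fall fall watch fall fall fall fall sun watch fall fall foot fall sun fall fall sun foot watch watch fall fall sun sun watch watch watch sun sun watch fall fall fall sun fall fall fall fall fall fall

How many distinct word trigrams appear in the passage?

44 tokens → 42 trigram windows in total.
Repeated trigrams (each contributes count−1 duplicates):
  fall fall fall: 9
  watch fall fall: 5
  fall fall sun: 4
  sun watch fall: 3
  fall sun fall: 2
  sun fall fall: 2
  sun sun watch: 2
20 duplicate windows → 42 − 20 = 22 distinct.

22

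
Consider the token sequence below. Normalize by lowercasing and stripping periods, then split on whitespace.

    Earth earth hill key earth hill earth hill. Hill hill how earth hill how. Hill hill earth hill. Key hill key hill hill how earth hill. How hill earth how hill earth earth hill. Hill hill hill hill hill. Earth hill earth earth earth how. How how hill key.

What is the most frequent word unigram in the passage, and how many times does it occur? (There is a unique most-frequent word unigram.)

Unigram frequencies (highest first):
  hill: 23
  earth: 14
  how: 8
  key: 4

"hill", 23 times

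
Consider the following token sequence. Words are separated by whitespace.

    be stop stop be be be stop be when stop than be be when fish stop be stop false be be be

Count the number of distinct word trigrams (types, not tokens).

19

22 tokens → 20 trigram windows in total.
Repeated trigrams (each contributes count−1 duplicates):
  be be be: 2
1 duplicate windows → 20 − 1 = 19 distinct.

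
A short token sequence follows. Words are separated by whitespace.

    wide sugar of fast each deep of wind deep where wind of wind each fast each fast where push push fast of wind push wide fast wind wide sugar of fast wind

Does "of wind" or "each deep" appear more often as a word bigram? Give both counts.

"of wind" (3 vs 1)

"of wind": 3 occurrences
"each deep": 1 occurrence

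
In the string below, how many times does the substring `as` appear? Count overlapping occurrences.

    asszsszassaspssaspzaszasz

6

Sliding a length-2 window over the 25 characters (24 positions):
  position 1–2: as
  position 8–9: as
  position 11–12: as
  position 16–17: as
  position 20–21: as
  position 23–24: as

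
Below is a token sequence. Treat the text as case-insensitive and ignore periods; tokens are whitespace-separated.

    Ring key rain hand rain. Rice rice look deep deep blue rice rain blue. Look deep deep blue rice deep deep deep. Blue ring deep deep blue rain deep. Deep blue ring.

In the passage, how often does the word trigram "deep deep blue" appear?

Scanning the 30 overlapping trigram windows for "deep deep blue":
  position 9–11: deep deep blue
  position 16–18: deep deep blue
  position 21–23: deep deep blue
  position 25–27: deep deep blue
  position 29–31: deep deep blue

5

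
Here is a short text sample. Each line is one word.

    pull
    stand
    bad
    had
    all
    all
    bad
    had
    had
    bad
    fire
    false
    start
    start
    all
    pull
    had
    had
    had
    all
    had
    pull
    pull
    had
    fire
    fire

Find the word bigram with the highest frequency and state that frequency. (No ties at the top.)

Bigram frequencies (highest first):
  had had: 3
  bad had: 2
  had all: 2
  pull had: 2
  pull stand: 1
  stand bad: 1
  … (14 more, each ≤ 1)

"had had", 3 times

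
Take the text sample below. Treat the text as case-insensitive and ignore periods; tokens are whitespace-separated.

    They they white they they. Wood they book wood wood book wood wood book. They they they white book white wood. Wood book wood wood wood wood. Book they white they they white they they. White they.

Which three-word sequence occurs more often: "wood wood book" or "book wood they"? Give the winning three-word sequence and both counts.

"wood wood book": 4 occurrences
"book wood they": 0 occurrences

"wood wood book" (4 vs 0)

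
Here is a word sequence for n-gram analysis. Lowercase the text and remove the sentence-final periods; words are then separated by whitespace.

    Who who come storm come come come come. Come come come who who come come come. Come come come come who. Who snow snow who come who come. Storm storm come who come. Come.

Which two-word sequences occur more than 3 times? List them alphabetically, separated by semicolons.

come come; come who; who come

Bigram counts meeting the condition (more than 3 times):
  come come: 13
  come who: 4
  who come: 5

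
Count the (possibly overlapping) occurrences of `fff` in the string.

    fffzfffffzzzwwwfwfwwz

4

Sliding a length-3 window over the 21 characters (19 positions):
  position 1–3: fff
  position 5–7: fff
  position 6–8: fff
  position 7–9: fff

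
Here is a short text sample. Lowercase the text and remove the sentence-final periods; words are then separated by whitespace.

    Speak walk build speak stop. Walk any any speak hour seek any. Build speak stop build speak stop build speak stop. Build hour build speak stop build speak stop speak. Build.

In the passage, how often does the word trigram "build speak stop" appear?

6

Scanning the 29 overlapping trigram windows for "build speak stop":
  position 3–5: build speak stop
  position 13–15: build speak stop
  position 16–18: build speak stop
  position 19–21: build speak stop
  position 24–26: build speak stop
  position 27–29: build speak stop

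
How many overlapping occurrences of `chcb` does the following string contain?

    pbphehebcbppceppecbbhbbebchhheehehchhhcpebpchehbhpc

0

Sliding a length-4 window over the 51 characters (48 positions):
  (no match at any position)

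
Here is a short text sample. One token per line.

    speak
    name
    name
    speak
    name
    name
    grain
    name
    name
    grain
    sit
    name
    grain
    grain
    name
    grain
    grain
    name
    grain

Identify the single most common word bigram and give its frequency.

"name grain", 5 times

Bigram frequencies (highest first):
  name grain: 5
  name name: 3
  grain name: 3
  speak name: 2
  grain grain: 2
  name speak: 1
  … (2 more, each ≤ 1)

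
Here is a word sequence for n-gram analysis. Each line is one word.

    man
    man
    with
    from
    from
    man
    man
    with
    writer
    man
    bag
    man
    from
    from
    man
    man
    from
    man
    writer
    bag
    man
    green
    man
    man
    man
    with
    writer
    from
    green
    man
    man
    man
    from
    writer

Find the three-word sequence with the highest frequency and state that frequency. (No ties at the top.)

"man man with", 3 times

Trigram frequencies (highest first):
  man man with: 3
  from from man: 2
  from man man: 2
  man with writer: 2
  man man from: 2
  green man man: 2
  … (18 more, each ≤ 2)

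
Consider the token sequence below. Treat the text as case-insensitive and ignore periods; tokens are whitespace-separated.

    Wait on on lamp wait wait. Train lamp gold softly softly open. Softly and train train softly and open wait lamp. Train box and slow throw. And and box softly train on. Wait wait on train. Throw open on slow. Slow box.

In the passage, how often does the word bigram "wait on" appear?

2

Scanning the 41 overlapping bigram windows for "wait on":
  position 1–2: wait on
  position 34–35: wait on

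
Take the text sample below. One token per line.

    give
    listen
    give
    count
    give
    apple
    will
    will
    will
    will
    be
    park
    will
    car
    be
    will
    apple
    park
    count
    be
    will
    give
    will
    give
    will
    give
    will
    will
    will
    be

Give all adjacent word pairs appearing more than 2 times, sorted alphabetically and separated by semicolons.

Bigram counts meeting the condition (more than 2 times):
  give will: 3
  will give: 3
  will will: 5

give will; will give; will will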